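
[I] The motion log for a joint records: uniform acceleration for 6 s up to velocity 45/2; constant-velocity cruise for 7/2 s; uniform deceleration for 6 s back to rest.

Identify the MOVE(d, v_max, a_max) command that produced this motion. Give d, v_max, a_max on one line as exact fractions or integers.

a_max = (45/2)/6 = 15/4
d_a = ½·45/2·6 = 135/2; d_c = 45/2·7/2 = 315/4
d = 2·135/2 + 315/4 = 855/4
t_c = 7/2 > 0 ⇒ limit active, v_max = 45/2

d=855/4 v_max=45/2 a_max=15/4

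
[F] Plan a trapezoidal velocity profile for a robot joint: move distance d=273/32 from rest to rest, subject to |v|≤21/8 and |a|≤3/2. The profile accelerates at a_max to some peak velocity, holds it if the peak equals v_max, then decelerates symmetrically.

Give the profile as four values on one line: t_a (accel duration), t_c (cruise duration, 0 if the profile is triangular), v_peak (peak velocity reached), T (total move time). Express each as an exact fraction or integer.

vₘ²/aₘ = (21/8)²/(3/2) = 147/32
273/32 ≥ 147/32 ⇒ cruise phase
t_a = (21/8)/(3/2) = 7/4; v_peak = 21/8
d_cruise = 273/32 − 147/32 = 63/16; t_c = (63/16)/(21/8) = 3/2
T = 2·7/4 + 3/2 = 5

t_a=7/4 t_c=3/2 v_peak=21/8 T=5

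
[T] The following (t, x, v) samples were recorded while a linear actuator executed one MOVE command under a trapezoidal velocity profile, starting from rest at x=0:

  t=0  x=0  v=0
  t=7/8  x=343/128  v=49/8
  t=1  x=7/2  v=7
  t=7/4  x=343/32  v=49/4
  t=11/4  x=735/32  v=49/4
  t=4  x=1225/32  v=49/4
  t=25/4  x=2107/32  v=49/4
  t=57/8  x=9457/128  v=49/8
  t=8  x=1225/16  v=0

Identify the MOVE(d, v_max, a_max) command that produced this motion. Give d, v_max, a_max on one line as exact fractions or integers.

d=1225/16 v_max=49/4 a_max=7

final state: t=8, x=1225/16, v=0 → d = 1225/16
a_max = (49/8−0)/(7/8−0) = 7
max v = 49/4 over t∈[7/4,25/4] → v_max = 49/4
check: 49/4·(7/4+9/2) = 1225/16 ✓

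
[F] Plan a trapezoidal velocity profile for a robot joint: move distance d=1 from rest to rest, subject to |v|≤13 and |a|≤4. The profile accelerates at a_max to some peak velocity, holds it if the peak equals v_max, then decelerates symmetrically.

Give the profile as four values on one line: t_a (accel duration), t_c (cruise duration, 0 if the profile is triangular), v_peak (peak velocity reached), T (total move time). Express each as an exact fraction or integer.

t_a=1/2 t_c=0 v_peak=2 T=1

(v_max)²/a_max = 13²/4 = 169/4
1 < 169/4 → triangular
v_peak = √(1·4) = √4 = 2
t_a = 2/4 = 1/2; t_c = 0
T = 2·1/2 = 1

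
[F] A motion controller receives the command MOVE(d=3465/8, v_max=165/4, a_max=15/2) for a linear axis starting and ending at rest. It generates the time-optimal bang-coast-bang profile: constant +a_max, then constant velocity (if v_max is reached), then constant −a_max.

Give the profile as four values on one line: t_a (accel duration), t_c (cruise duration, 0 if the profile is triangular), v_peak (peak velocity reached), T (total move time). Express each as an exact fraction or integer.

(v_max)²/a_max = (165/4)²/(15/2) = 1815/8
3465/8 ≥ 1815/8 → trapezoidal
t_a = (165/4)/(15/2) = 11/2; v_peak = 165/4
d_cruise = 3465/8 − 1815/8 = 825/4; t_c = (825/4)/(165/4) = 5
T = 2·11/2 + 5 = 16

t_a=11/2 t_c=5 v_peak=165/4 T=16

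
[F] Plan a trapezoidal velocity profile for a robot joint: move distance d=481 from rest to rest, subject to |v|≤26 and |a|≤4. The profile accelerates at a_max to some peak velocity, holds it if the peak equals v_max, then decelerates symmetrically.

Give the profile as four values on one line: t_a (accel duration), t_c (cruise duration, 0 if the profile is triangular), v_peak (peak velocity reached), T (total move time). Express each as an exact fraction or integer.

t_a=13/2 t_c=12 v_peak=26 T=25

(v_max)²/a_max = 26²/4 = 169
481 ≥ 169 so v_max reached
t_a = 26/4 = 13/2; v_peak = 26
d_cruise = 481 − 169 = 312; t_c = 312/26 = 12
T = 2·13/2 + 12 = 25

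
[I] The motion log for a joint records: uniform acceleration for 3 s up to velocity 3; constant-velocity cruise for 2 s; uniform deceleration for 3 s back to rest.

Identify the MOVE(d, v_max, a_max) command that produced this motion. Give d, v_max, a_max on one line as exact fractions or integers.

a_max = 3/3 = 1
d_a = ½·3·3 = 9/2; d_c = 3·2 = 6
d = 2·9/2 + 6 = 15
t_c = 2 > 0 so v_max = 3

d=15 v_max=3 a_max=1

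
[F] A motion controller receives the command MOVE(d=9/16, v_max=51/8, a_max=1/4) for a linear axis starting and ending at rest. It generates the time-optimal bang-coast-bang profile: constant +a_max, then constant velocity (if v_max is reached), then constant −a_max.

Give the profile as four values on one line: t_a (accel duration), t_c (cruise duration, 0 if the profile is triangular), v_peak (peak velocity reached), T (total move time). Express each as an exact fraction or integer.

vₘ²/aₘ = (51/8)²/(1/4) = 2601/16
9/16 < 2601/16 → triangular
v_peak = √(9/16·1/4) = √(9/64) = 3/8
t_a = (3/8)/(1/4) = 3/2; t_c = 0
T = 2·3/2 = 3

t_a=3/2 t_c=0 v_peak=3/8 T=3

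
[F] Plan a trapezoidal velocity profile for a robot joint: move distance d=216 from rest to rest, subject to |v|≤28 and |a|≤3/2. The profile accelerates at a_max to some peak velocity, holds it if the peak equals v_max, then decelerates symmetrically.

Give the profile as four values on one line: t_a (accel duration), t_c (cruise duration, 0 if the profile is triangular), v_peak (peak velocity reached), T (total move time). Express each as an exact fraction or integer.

vₘ²/aₘ = 28²/(3/2) = 1568/3
216 < 1568/3 ⇒ no cruise
v_peak = √(216·3/2) = √324 = 18
t_a = 18/(3/2) = 12; t_c = 0
T = 2·12 = 24

t_a=12 t_c=0 v_peak=18 T=24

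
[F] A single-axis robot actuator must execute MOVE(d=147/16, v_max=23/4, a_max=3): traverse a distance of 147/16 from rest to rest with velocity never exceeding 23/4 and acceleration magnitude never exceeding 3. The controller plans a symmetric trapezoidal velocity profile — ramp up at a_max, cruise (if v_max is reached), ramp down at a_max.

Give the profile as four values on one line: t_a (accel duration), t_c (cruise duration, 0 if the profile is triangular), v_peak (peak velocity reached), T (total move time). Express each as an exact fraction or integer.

(v_max)²/a_max = (23/4)²/3 = 529/48
147/16 < 529/48 so t_c = 0
v_peak = √(147/16·3) = √(441/16) = 21/4
t_a = (21/4)/3 = 7/4; t_c = 0
T = 2·7/4 = 7/2

t_a=7/4 t_c=0 v_peak=21/4 T=7/2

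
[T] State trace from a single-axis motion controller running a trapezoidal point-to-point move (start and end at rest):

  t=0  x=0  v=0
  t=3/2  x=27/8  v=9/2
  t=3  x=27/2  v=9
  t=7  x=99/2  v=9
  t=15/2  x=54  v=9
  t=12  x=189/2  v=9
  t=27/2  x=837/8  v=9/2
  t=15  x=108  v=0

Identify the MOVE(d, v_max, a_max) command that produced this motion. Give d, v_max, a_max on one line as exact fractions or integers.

d=108 v_max=9 a_max=3

final state: t=15, x=108, v=0 → d = 108
a_max = (9/2−0)/(3/2−0) = 3
max v = 9 over t∈[3,12] → v_max = 9
check: 9·(3+9) = 108 ✓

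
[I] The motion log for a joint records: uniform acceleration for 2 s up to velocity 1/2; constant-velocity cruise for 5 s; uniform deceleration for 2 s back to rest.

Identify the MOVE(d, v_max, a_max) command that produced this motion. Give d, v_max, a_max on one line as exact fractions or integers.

a_max = (1/2)/2 = 1/4
d_a = ½·1/2·2 = 1/2; d_c = 1/2·5 = 5/2
d = 2·1/2 + 5/2 = 7/2
t_c = 5 > 0 ⇒ limit active, v_max = 1/2

d=7/2 v_max=1/2 a_max=1/4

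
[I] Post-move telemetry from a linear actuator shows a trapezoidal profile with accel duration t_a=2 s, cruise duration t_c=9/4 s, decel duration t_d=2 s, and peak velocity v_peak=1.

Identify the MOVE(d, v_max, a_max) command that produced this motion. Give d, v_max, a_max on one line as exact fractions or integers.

a_max = 1/2
d_a = ½·1·2 = 1; d_c = 1·9/4 = 9/4
d = 2·1 + 9/4 = 17/4
t_c = 9/4 > 0 ⇒ limit active, v_max = 1

d=17/4 v_max=1 a_max=1/2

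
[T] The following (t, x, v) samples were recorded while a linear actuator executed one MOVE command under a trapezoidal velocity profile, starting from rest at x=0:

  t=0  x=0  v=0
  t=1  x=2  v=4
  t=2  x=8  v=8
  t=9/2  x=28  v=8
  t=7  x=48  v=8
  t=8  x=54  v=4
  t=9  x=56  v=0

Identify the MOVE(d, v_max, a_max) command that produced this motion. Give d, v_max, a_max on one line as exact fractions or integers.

final state: t=9, x=56, v=0 → d = 56
a_max = (4−0)/(1−0) = 4
max v = 8 over t∈[2,7] → v_max = 8
check: 8·(2+5) = 56 ✓

d=56 v_max=8 a_max=4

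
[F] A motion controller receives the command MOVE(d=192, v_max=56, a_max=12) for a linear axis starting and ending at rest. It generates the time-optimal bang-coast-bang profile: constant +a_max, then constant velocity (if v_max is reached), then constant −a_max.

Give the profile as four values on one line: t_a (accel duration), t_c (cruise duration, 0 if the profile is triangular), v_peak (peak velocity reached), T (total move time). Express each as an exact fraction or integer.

v_max²/a_max = 56²/12 = 784/3
192 < 784/3 so t_c = 0
v_peak = √(192·12) = √2304 = 48
t_a = 48/12 = 4; t_c = 0
T = 2·4 = 8

t_a=4 t_c=0 v_peak=48 T=8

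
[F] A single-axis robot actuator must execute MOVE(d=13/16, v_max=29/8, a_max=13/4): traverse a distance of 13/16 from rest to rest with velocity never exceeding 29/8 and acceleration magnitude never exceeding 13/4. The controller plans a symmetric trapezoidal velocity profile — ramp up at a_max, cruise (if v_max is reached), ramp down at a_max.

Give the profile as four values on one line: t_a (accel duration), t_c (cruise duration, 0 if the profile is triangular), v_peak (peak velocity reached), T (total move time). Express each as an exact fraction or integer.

(v_max)²/a_max = (29/8)²/(13/4) = 841/208
13/16 < 841/208 → triangular
v_peak = √(13/16·13/4) = √(169/64) = 13/8
t_a = (13/8)/(13/4) = 1/2; t_c = 0
T = 2·1/2 = 1

t_a=1/2 t_c=0 v_peak=13/8 T=1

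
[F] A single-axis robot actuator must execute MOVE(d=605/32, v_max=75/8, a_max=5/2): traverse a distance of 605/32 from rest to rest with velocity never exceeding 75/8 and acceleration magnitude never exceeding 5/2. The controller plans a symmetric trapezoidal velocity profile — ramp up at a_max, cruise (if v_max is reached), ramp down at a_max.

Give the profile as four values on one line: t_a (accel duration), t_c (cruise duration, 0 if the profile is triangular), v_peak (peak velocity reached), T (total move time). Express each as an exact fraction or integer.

v_max²/a_max = (75/8)²/(5/2) = 1125/32
605/32 < 1125/32 so t_c = 0
v_peak = √(605/32·5/2) = √(3025/64) = 55/8
t_a = (55/8)/(5/2) = 11/4; t_c = 0
T = 2·11/4 = 11/2

t_a=11/4 t_c=0 v_peak=55/8 T=11/2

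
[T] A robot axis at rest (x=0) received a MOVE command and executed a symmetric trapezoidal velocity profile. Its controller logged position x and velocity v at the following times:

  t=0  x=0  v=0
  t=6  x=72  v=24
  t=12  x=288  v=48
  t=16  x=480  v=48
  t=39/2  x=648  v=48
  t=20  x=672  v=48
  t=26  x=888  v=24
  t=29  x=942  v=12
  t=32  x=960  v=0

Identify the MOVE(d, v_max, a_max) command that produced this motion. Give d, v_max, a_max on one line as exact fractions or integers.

final state: t=32, x=960, v=0 → d = 960
a_max = (24−0)/(6−0) = 4
max v = 48 over t∈[12,20] → v_max = 48
check: 48·(12+8) = 960 ✓

d=960 v_max=48 a_max=4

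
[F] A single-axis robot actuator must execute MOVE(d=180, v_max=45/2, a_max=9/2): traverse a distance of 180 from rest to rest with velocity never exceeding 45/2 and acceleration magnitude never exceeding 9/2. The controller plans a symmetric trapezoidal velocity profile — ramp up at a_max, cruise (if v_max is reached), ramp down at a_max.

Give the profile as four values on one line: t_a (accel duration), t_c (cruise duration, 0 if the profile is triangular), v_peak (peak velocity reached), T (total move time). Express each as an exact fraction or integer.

t_a=5 t_c=3 v_peak=45/2 T=13

(v_max)²/a_max = (45/2)²/(9/2) = 225/2
180 ≥ 225/2 → trapezoidal
t_a = (45/2)/(9/2) = 5; v_peak = 45/2
d_cruise = 180 − 225/2 = 135/2; t_c = (135/2)/(45/2) = 3
T = 2·5 + 3 = 13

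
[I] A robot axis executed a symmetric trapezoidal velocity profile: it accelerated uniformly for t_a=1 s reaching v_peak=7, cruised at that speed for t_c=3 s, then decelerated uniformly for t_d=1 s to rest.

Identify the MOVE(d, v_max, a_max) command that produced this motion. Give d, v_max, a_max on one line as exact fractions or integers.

d=28 v_max=7 a_max=7

a_max = 7/1 = 7
d_a = ½·7·1 = 7/2; d_c = 7·3 = 21
d = 2·7/2 + 21 = 28
t_c = 3 > 0 so v_max = 7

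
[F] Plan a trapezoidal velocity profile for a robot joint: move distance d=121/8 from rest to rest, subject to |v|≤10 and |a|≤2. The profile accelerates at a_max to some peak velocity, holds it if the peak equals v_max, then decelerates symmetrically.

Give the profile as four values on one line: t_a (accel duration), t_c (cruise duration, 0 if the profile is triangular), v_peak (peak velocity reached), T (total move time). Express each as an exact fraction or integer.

(v_max)²/a_max = 10²/2 = 50
121/8 < 50 so t_c = 0
v_peak = √(121/8·2) = √(121/4) = 11/2
t_a = (11/2)/2 = 11/4; t_c = 0
T = 2·11/4 = 11/2

t_a=11/4 t_c=0 v_peak=11/2 T=11/2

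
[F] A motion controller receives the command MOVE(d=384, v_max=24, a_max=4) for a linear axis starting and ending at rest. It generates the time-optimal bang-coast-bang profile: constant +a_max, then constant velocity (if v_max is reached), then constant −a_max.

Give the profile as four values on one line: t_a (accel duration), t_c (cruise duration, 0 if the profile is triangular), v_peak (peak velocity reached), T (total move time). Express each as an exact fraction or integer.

v_max²/a_max = 24²/4 = 144
384 ≥ 144 → trapezoidal
t_a = 24/4 = 6; v_peak = 24
d_cruise = 384 − 144 = 240; t_c = 240/24 = 10
T = 2·6 + 10 = 22

t_a=6 t_c=10 v_peak=24 T=22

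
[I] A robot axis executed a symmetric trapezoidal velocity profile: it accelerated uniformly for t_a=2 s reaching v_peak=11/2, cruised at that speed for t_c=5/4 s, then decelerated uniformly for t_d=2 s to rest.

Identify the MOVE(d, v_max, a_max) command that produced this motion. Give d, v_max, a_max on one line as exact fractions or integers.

d=143/8 v_max=11/2 a_max=11/4

a_max = (11/2)/2 = 11/4
d_a = ½·11/2·2 = 11/2; d_c = 11/2·5/4 = 55/8
d = 2·11/2 + 55/8 = 143/8
t_c = 5/4 > 0 ⇒ limit active, v_max = 11/2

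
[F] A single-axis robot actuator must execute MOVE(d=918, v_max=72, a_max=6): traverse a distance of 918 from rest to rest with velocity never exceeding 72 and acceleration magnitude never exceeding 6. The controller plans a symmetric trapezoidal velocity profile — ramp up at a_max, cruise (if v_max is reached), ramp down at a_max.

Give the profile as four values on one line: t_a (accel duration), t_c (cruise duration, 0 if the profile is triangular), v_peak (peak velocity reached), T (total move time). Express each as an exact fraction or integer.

t_a=12 t_c=3/4 v_peak=72 T=99/4

v_max²/a_max = 72²/6 = 864
918 ≥ 864 so v_max reached
t_a = 72/6 = 12; v_peak = 72
d_cruise = 918 − 864 = 54; t_c = 54/72 = 3/4
T = 2·12 + 3/4 = 99/4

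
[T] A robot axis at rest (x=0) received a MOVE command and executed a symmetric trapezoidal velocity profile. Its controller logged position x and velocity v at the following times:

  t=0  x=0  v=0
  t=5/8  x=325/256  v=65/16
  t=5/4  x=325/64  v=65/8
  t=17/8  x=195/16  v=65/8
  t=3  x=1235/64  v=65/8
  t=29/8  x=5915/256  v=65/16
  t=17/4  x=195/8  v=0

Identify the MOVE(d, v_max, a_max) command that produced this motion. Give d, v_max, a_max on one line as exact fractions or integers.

d=195/8 v_max=65/8 a_max=13/2

final state: t=17/4, x=195/8, v=0 → d = 195/8
a_max = (65/16−0)/(5/8−0) = 13/2
max v = 65/8 over t∈[5/4,3] → v_max = 65/8
check: 65/8·(5/4+7/4) = 195/8 ✓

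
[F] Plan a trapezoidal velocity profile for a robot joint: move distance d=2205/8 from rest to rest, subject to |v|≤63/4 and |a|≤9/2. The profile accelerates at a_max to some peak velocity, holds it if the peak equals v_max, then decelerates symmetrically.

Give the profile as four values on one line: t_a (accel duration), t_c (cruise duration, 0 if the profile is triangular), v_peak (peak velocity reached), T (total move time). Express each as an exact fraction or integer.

v_max²/a_max = (63/4)²/(9/2) = 441/8
2205/8 ≥ 441/8 so v_max reached
t_a = (63/4)/(9/2) = 7/2; v_peak = 63/4
d_cruise = 2205/8 − 441/8 = 441/2; t_c = (441/2)/(63/4) = 14
T = 2·7/2 + 14 = 21

t_a=7/2 t_c=14 v_peak=63/4 T=21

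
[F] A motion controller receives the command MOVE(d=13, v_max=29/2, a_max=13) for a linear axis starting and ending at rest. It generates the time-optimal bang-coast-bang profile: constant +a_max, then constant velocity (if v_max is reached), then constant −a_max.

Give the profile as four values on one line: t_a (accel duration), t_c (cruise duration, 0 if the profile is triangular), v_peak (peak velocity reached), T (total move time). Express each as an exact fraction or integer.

v_max²/a_max = (29/2)²/13 = 841/52
13 < 841/52 so t_c = 0
v_peak = √(13·13) = √169 = 13
t_a = 13/13 = 1; t_c = 0
T = 2·1 = 2

t_a=1 t_c=0 v_peak=13 T=2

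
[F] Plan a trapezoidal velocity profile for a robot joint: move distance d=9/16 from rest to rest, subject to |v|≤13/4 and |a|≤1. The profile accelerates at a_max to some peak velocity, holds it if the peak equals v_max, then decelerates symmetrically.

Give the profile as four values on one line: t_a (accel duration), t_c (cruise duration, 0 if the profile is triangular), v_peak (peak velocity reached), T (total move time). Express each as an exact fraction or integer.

vₘ²/aₘ = (13/4)²/1 = 169/16
9/16 < 169/16 so t_c = 0
v_peak = √(9/16·1) = √(9/16) = 3/4
t_a = (3/4)/1 = 3/4; t_c = 0
T = 2·3/4 = 3/2

t_a=3/4 t_c=0 v_peak=3/4 T=3/2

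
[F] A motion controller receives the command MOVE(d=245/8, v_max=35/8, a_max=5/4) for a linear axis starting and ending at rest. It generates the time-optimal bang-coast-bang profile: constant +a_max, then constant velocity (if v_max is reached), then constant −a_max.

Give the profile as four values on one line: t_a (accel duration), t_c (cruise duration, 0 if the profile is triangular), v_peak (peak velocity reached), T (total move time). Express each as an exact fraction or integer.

t_a=7/2 t_c=7/2 v_peak=35/8 T=21/2

vₘ²/aₘ = (35/8)²/(5/4) = 245/16
245/8 ≥ 245/16 ⇒ cruise phase
t_a = (35/8)/(5/4) = 7/2; v_peak = 35/8
d_cruise = 245/8 − 245/16 = 245/16; t_c = (245/16)/(35/8) = 7/2
T = 2·7/2 + 7/2 = 21/2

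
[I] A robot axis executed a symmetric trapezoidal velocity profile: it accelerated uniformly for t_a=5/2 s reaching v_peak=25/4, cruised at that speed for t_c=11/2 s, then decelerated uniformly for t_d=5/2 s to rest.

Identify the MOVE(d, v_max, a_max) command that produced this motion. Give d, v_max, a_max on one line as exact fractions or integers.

a_max = (25/4)/(5/2) = 5/2
d_a = ½·25/4·5/2 = 125/16; d_c = 25/4·11/2 = 275/8
d = 2·125/16 + 275/8 = 50
t_c = 11/2 > 0 ⇒ limit active, v_max = 25/4

d=50 v_max=25/4 a_max=5/2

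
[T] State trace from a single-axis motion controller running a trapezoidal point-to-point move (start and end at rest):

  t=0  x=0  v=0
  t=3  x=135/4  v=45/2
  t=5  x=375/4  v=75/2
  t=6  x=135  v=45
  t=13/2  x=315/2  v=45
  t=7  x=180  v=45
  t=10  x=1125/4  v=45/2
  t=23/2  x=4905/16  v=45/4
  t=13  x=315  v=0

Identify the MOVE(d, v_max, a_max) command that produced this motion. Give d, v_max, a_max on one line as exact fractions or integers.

final state: t=13, x=315, v=0 → d = 315
a_max = (45/2−0)/(3−0) = 15/2
max v = 45 over t∈[6,7] → v_max = 45
check: 45·(6+1) = 315 ✓

d=315 v_max=45 a_max=15/2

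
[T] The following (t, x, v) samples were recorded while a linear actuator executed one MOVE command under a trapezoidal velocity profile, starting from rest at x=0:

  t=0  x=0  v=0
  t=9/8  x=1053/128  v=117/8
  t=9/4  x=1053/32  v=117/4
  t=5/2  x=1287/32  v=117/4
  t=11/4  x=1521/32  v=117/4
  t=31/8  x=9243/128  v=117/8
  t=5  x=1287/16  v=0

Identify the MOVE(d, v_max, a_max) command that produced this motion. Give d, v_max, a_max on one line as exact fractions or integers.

d=1287/16 v_max=117/4 a_max=13

final state: t=5, x=1287/16, v=0 → d = 1287/16
a_max = (117/8−0)/(9/8−0) = 13
max v = 117/4 over t∈[9/4,11/4] → v_max = 117/4
check: 117/4·(9/4+1/2) = 1287/16 ✓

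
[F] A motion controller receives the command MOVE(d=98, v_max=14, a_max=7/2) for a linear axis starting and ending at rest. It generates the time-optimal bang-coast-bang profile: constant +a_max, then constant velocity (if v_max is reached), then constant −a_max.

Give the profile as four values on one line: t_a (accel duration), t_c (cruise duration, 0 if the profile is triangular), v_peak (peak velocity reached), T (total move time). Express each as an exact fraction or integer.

(v_max)²/a_max = 14²/(7/2) = 56
98 ≥ 56 → trapezoidal
t_a = 14/(7/2) = 4; v_peak = 14
d_cruise = 98 − 56 = 42; t_c = 42/14 = 3
T = 2·4 + 3 = 11

t_a=4 t_c=3 v_peak=14 T=11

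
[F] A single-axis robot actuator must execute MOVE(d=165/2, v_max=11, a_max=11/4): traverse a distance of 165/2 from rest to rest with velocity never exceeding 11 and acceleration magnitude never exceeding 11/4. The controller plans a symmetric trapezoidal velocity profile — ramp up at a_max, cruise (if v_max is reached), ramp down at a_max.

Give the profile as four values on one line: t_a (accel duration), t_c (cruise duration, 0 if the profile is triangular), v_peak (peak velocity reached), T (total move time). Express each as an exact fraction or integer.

t_a=4 t_c=7/2 v_peak=11 T=23/2

vₘ²/aₘ = 11²/(11/4) = 44
165/2 ≥ 44 → trapezoidal
t_a = 11/(11/4) = 4; v_peak = 11
d_cruise = 165/2 − 44 = 77/2; t_c = (77/2)/11 = 7/2
T = 2·4 + 7/2 = 23/2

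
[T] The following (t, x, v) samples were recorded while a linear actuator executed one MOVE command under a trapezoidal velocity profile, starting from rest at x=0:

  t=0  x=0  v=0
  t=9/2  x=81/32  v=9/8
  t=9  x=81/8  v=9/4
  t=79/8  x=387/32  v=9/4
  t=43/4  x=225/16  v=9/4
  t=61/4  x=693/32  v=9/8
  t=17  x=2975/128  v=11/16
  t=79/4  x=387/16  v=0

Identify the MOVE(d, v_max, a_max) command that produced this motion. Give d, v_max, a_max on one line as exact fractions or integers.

d=387/16 v_max=9/4 a_max=1/4

final state: t=79/4, x=387/16, v=0 → d = 387/16
a_max = (9/8−0)/(9/2−0) = 1/4
max v = 9/4 over t∈[9,43/4] → v_max = 9/4
check: 9/4·(9+7/4) = 387/16 ✓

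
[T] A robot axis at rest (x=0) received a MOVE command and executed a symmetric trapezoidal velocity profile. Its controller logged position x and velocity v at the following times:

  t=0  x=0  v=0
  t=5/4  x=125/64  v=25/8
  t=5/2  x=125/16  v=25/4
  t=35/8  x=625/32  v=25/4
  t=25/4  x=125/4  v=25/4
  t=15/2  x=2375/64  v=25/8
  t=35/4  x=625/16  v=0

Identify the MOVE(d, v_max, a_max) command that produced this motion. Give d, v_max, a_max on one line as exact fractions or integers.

final state: t=35/4, x=625/16, v=0 → d = 625/16
a_max = (25/8−0)/(5/4−0) = 5/2
max v = 25/4 over t∈[5/2,25/4] → v_max = 25/4
check: 25/4·(5/2+15/4) = 625/16 ✓

d=625/16 v_max=25/4 a_max=5/2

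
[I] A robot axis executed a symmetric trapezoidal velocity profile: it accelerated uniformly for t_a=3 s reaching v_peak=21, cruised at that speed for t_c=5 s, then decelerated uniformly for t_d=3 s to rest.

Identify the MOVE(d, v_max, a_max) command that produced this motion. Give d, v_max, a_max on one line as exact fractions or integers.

a_max = 21/3 = 7
d_a = ½·21·3 = 63/2; d_c = 21·5 = 105
d = 2·63/2 + 105 = 168
t_c = 5 > 0 ⇒ limit active, v_max = 21

d=168 v_max=21 a_max=7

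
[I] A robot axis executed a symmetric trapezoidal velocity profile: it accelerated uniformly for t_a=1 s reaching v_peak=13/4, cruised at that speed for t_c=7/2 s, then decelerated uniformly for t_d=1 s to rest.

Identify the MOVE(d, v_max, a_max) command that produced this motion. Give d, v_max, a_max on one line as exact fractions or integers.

d=117/8 v_max=13/4 a_max=13/4

a_max = (13/4)/1 = 13/4
d_a = ½·13/4·1 = 13/8; d_c = 13/4·7/2 = 91/8
d = 2·13/8 + 91/8 = 117/8
t_c = 7/2 > 0 so v_max = 13/4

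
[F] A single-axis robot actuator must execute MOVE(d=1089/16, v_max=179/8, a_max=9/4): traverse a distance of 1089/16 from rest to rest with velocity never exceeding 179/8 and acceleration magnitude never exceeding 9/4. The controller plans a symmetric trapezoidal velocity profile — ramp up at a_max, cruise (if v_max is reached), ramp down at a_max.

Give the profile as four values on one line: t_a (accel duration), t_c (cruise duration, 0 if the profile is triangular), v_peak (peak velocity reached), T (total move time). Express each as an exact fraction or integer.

t_a=11/2 t_c=0 v_peak=99/8 T=11

v_max²/a_max = (179/8)²/(9/4) = 32041/144
1089/16 < 32041/144 so t_c = 0
v_peak = √(1089/16·9/4) = √(9801/64) = 99/8
t_a = (99/8)/(9/4) = 11/2; t_c = 0
T = 2·11/2 = 11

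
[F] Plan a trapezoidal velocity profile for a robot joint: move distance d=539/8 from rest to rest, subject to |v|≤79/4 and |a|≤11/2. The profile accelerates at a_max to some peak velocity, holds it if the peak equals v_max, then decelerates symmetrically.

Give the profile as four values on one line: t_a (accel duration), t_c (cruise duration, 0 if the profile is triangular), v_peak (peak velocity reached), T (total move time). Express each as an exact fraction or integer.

t_a=7/2 t_c=0 v_peak=77/4 T=7

v_max²/a_max = (79/4)²/(11/2) = 6241/88
539/8 < 6241/88 ⇒ no cruise
v_peak = √(539/8·11/2) = √(5929/16) = 77/4
t_a = (77/4)/(11/2) = 7/2; t_c = 0
T = 2·7/2 = 7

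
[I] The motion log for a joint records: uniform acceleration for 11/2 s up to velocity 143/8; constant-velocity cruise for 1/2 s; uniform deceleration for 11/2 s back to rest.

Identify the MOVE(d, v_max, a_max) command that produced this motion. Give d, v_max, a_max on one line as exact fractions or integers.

a_max = (143/8)/(11/2) = 13/4
d_a = ½·143/8·11/2 = 1573/32; d_c = 143/8·1/2 = 143/16
d = 2·1573/32 + 143/16 = 429/4
t_c = 1/2 > 0 ⇒ limit active, v_max = 143/8

d=429/4 v_max=143/8 a_max=13/4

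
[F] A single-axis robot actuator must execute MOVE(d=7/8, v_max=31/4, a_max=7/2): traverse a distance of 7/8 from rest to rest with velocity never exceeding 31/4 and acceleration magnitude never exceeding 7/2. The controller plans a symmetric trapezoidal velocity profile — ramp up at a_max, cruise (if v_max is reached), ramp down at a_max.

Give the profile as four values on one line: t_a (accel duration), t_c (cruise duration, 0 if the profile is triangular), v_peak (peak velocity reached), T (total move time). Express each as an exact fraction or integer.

vₘ²/aₘ = (31/4)²/(7/2) = 961/56
7/8 < 961/56 so t_c = 0
v_peak = √(7/8·7/2) = √(49/16) = 7/4
t_a = (7/4)/(7/2) = 1/2; t_c = 0
T = 2·1/2 = 1

t_a=1/2 t_c=0 v_peak=7/4 T=1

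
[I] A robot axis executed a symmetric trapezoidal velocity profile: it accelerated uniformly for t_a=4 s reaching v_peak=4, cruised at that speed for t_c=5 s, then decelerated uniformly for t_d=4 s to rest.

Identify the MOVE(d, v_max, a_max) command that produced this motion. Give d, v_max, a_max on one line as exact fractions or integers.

a_max = 4/4 = 1
d_a = ½·4·4 = 8; d_c = 4·5 = 20
d = 2·8 + 20 = 36
t_c = 5 > 0 so v_max = 4

d=36 v_max=4 a_max=1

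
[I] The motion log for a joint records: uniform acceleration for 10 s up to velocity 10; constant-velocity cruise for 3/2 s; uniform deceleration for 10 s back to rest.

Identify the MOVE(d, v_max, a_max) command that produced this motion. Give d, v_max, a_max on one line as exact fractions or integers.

a_max = 10/10 = 1
d_a = ½·10·10 = 50; d_c = 10·3/2 = 15
d = 2·50 + 15 = 115
t_c = 3/2 > 0 ⇒ limit active, v_max = 10

d=115 v_max=10 a_max=1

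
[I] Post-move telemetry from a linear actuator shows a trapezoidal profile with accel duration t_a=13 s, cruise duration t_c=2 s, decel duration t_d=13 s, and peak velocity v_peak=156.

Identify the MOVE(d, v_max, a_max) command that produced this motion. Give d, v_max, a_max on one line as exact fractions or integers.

d=2340 v_max=156 a_max=12

a_max = 156/13 = 12
d_a = ½·156·13 = 1014; d_c = 156·2 = 312
d = 2·1014 + 312 = 2340
t_c = 2 > 0 so v_max = 156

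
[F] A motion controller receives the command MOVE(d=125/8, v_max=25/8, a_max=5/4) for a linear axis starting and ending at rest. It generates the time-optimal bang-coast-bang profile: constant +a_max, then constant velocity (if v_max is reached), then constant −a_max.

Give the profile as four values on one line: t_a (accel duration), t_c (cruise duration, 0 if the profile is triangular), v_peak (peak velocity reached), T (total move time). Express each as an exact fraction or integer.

vₘ²/aₘ = (25/8)²/(5/4) = 125/16
125/8 ≥ 125/16 ⇒ cruise phase
t_a = (25/8)/(5/4) = 5/2; v_peak = 25/8
d_cruise = 125/8 − 125/16 = 125/16; t_c = (125/16)/(25/8) = 5/2
T = 2·5/2 + 5/2 = 15/2

t_a=5/2 t_c=5/2 v_peak=25/8 T=15/2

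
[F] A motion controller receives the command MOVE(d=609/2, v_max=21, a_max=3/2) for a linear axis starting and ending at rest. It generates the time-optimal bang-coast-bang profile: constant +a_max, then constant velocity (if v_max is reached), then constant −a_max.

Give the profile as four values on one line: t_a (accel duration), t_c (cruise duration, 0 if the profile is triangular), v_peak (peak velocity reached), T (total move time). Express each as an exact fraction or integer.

v_max²/a_max = 21²/(3/2) = 294
609/2 ≥ 294 → trapezoidal
t_a = 21/(3/2) = 14; v_peak = 21
d_cruise = 609/2 − 294 = 21/2; t_c = (21/2)/21 = 1/2
T = 2·14 + 1/2 = 57/2

t_a=14 t_c=1/2 v_peak=21 T=57/2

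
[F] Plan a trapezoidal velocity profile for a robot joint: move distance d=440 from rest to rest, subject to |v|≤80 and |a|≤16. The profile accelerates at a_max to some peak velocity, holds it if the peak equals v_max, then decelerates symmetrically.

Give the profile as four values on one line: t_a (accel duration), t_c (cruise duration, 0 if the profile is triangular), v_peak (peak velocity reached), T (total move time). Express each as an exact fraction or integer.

t_a=5 t_c=1/2 v_peak=80 T=21/2

vₘ²/aₘ = 80²/16 = 400
440 ≥ 400 so v_max reached
t_a = 80/16 = 5; v_peak = 80
d_cruise = 440 − 400 = 40; t_c = 40/80 = 1/2
T = 2·5 + 1/2 = 21/2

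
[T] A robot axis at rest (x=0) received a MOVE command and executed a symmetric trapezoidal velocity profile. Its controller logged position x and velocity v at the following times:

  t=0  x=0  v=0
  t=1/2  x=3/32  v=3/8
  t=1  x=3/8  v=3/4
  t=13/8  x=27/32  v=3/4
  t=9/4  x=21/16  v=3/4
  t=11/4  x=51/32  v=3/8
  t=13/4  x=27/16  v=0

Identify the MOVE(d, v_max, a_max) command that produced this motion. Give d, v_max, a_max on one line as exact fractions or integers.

final state: t=13/4, x=27/16, v=0 → d = 27/16
a_max = (3/8−0)/(1/2−0) = 3/4
max v = 3/4 over t∈[1,9/4] → v_max = 3/4
check: 3/4·(1+5/4) = 27/16 ✓

d=27/16 v_max=3/4 a_max=3/4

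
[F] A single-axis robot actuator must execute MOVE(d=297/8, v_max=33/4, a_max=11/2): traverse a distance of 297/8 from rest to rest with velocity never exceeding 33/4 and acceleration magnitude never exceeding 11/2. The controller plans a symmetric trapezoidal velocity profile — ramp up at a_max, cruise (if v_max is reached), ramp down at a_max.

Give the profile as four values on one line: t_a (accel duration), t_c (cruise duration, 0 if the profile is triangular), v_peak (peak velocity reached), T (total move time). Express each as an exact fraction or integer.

t_a=3/2 t_c=3 v_peak=33/4 T=6

v_max²/a_max = (33/4)²/(11/2) = 99/8
297/8 ≥ 99/8 → trapezoidal
t_a = (33/4)/(11/2) = 3/2; v_peak = 33/4
d_cruise = 297/8 − 99/8 = 99/4; t_c = (99/4)/(33/4) = 3
T = 2·3/2 + 3 = 6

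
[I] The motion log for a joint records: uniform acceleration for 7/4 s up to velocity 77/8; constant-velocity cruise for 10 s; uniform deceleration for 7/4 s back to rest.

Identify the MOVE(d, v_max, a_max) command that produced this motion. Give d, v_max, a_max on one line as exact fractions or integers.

a_max = (77/8)/(7/4) = 11/2
d_a = ½·77/8·7/4 = 539/64; d_c = 77/8·10 = 385/4
d = 2·539/64 + 385/4 = 3619/32
t_c = 10 > 0 ⇒ limit active, v_max = 77/8

d=3619/32 v_max=77/8 a_max=11/2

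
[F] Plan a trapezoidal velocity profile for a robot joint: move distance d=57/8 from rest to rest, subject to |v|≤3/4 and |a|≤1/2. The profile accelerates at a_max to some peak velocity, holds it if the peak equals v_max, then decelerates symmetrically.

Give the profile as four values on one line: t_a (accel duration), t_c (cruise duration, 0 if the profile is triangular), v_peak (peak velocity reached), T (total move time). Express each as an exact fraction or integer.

vₘ²/aₘ = (3/4)²/(1/2) = 9/8
57/8 ≥ 9/8 ⇒ cruise phase
t_a = (3/4)/(1/2) = 3/2; v_peak = 3/4
d_cruise = 57/8 − 9/8 = 6; t_c = 6/(3/4) = 8
T = 2·3/2 + 8 = 11

t_a=3/2 t_c=8 v_peak=3/4 T=11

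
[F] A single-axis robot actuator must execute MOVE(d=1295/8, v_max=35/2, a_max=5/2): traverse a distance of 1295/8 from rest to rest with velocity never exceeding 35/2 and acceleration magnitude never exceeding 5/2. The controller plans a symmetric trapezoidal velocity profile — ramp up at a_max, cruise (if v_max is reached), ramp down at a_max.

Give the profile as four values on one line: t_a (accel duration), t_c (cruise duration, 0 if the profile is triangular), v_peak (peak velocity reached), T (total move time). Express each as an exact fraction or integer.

(v_max)²/a_max = (35/2)²/(5/2) = 245/2
1295/8 ≥ 245/2 → trapezoidal
t_a = (35/2)/(5/2) = 7; v_peak = 35/2
d_cruise = 1295/8 − 245/2 = 315/8; t_c = (315/8)/(35/2) = 9/4
T = 2·7 + 9/4 = 65/4

t_a=7 t_c=9/4 v_peak=35/2 T=65/4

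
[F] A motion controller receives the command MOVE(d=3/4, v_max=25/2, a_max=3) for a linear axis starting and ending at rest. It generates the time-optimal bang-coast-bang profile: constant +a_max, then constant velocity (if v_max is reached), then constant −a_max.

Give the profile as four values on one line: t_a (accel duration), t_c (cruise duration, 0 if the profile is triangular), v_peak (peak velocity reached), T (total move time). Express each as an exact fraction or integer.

t_a=1/2 t_c=0 v_peak=3/2 T=1

(v_max)²/a_max = (25/2)²/3 = 625/12
3/4 < 625/12 so t_c = 0
v_peak = √(3/4·3) = √(9/4) = 3/2
t_a = (3/2)/3 = 1/2; t_c = 0
T = 2·1/2 = 1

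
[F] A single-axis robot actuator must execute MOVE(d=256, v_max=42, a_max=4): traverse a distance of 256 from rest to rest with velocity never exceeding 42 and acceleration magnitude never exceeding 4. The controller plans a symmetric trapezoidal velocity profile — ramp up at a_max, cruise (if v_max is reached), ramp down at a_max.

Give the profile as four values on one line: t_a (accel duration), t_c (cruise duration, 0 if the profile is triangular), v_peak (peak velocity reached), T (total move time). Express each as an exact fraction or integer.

vₘ²/aₘ = 42²/4 = 441
256 < 441 → triangular
v_peak = √(256·4) = √1024 = 32
t_a = 32/4 = 8; t_c = 0
T = 2·8 = 16

t_a=8 t_c=0 v_peak=32 T=16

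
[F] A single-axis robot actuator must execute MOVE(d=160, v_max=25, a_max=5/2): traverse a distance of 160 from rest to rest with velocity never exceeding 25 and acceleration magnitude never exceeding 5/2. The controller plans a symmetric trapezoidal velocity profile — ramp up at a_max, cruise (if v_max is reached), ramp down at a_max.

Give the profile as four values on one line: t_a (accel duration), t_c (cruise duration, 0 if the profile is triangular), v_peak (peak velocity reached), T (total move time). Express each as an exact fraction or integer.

v_max²/a_max = 25²/(5/2) = 250
160 < 250 so t_c = 0
v_peak = √(160·5/2) = √400 = 20
t_a = 20/(5/2) = 8; t_c = 0
T = 2·8 = 16

t_a=8 t_c=0 v_peak=20 T=16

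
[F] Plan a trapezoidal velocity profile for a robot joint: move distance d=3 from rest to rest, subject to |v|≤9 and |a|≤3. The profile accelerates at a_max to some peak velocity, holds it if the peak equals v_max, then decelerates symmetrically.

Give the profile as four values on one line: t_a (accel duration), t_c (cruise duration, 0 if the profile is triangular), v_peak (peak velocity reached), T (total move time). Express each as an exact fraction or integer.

t_a=1 t_c=0 v_peak=3 T=2

(v_max)²/a_max = 9²/3 = 27
3 < 27 → triangular
v_peak = √(3·3) = √9 = 3
t_a = 3/3 = 1; t_c = 0
T = 2·1 = 2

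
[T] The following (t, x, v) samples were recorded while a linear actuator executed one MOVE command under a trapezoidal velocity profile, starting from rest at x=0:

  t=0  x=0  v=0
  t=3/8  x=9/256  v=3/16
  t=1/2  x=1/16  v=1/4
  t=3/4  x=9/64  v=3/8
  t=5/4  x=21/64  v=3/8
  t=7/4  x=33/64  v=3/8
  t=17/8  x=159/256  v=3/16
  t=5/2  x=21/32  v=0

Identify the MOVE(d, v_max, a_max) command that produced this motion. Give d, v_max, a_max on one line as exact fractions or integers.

d=21/32 v_max=3/8 a_max=1/2

final state: t=5/2, x=21/32, v=0 → d = 21/32
a_max = (3/16−0)/(3/8−0) = 1/2
max v = 3/8 over t∈[3/4,7/4] → v_max = 3/8
check: 3/8·(3/4+1) = 21/32 ✓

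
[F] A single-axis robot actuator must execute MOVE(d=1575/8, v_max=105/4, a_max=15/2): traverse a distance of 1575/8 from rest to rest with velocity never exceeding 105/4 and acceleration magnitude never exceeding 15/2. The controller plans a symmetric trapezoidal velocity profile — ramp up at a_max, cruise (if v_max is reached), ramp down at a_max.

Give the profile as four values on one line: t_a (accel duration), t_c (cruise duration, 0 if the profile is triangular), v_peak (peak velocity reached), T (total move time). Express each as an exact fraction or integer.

t_a=7/2 t_c=4 v_peak=105/4 T=11

vₘ²/aₘ = (105/4)²/(15/2) = 735/8
1575/8 ≥ 735/8 so v_max reached
t_a = (105/4)/(15/2) = 7/2; v_peak = 105/4
d_cruise = 1575/8 − 735/8 = 105; t_c = 105/(105/4) = 4
T = 2·7/2 + 4 = 11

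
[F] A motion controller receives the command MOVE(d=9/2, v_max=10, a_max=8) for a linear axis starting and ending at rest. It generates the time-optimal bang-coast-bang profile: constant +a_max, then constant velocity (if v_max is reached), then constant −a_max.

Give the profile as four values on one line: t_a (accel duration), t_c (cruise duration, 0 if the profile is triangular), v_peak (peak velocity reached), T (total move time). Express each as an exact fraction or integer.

vₘ²/aₘ = 10²/8 = 25/2
9/2 < 25/2 ⇒ no cruise
v_peak = √(9/2·8) = √36 = 6
t_a = 6/8 = 3/4; t_c = 0
T = 2·3/4 = 3/2

t_a=3/4 t_c=0 v_peak=6 T=3/2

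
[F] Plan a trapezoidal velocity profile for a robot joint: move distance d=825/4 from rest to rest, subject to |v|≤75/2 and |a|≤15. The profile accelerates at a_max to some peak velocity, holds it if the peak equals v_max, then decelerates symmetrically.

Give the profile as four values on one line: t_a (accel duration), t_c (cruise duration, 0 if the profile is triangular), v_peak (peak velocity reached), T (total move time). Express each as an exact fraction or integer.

t_a=5/2 t_c=3 v_peak=75/2 T=8

(v_max)²/a_max = (75/2)²/15 = 375/4
825/4 ≥ 375/4 ⇒ cruise phase
t_a = (75/2)/15 = 5/2; v_peak = 75/2
d_cruise = 825/4 − 375/4 = 225/2; t_c = (225/2)/(75/2) = 3
T = 2·5/2 + 3 = 8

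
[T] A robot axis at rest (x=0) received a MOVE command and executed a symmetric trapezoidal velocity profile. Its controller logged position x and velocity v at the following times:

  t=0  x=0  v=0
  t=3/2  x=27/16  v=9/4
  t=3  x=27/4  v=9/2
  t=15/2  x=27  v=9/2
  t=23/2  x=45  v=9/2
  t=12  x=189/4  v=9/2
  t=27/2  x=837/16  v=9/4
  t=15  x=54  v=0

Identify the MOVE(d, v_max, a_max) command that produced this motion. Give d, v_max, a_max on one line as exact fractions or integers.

d=54 v_max=9/2 a_max=3/2

final state: t=15, x=54, v=0 → d = 54
a_max = (9/4−0)/(3/2−0) = 3/2
max v = 9/2 over t∈[3,12] → v_max = 9/2
check: 9/2·(3+9) = 54 ✓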